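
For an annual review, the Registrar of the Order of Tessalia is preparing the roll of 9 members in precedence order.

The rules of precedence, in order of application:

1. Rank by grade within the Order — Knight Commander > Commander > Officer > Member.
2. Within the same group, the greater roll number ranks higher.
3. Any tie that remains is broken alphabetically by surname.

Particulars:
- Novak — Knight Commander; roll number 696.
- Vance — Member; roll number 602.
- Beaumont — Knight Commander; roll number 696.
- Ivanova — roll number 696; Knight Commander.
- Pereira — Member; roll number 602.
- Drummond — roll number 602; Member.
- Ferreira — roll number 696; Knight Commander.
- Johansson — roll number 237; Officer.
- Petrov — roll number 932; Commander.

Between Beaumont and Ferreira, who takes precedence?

Beaumont

By grade within the Order: Beaumont, Ferreira, Ivanova and Novak (Knight Commander); then Petrov (Commander); then Johansson (Officer); then Drummond, Pereira and Vance (Member).
Beaumont, Ferreira, Ivanova and Novak all have roll number 696, so the next rule applies.
Among Beaumont, Ferreira, Ivanova and Novak, alphabetically by surname: Beaumont before Ferreira before Ivanova before Novak.
Drummond, Pereira and Vance all have roll number 602, so the next rule applies.
Among Drummond, Pereira and Vance, alphabetically by surname: Drummond before Pereira before Vance.
So Beaumont takes precedence.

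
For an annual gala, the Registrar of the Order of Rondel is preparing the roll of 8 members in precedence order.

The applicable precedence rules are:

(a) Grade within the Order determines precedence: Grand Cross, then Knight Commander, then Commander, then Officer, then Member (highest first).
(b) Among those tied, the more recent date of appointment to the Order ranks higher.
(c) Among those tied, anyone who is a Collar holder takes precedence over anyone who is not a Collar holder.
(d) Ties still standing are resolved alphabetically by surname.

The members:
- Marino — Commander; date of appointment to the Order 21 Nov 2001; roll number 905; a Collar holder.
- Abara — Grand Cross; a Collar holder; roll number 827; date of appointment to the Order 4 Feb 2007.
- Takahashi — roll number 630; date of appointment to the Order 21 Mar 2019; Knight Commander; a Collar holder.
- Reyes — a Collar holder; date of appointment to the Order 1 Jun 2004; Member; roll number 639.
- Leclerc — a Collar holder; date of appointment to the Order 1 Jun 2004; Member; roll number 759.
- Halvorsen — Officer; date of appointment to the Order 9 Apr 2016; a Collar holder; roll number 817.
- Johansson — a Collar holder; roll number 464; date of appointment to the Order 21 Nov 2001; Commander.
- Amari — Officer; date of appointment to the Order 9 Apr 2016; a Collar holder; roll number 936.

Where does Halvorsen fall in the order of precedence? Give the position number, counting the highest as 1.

By grade within the Order: Abara (Grand Cross); then Takahashi (Knight Commander); then Johansson and Marino (Commander); then Amari and Halvorsen (Officer); then Leclerc and Reyes (Member).
Johansson and Marino both have date of appointment to the Order 21 Nov 2001, so the next rule applies.
Johansson and Marino are each a Collar holder, so the next rule applies.
Among Johansson and Marino, alphabetically by surname: Johansson before Marino.
Amari and Halvorsen both have date of appointment to the Order 9 Apr 2016, so the next rule applies.
Amari and Halvorsen are each a Collar holder, so the next rule applies.
Among Amari and Halvorsen, alphabetically by surname: Amari before Halvorsen.
Leclerc and Reyes both have date of appointment to the Order 1 Jun 2004, so the next rule applies.
Leclerc and Reyes are each a Collar holder, so the next rule applies.
Among Leclerc and Reyes, alphabetically by surname: Leclerc before Reyes.
Order: Abara, Takahashi, Johansson, Marino, Amari, Halvorsen, Leclerc, Reyes. So position 6.

6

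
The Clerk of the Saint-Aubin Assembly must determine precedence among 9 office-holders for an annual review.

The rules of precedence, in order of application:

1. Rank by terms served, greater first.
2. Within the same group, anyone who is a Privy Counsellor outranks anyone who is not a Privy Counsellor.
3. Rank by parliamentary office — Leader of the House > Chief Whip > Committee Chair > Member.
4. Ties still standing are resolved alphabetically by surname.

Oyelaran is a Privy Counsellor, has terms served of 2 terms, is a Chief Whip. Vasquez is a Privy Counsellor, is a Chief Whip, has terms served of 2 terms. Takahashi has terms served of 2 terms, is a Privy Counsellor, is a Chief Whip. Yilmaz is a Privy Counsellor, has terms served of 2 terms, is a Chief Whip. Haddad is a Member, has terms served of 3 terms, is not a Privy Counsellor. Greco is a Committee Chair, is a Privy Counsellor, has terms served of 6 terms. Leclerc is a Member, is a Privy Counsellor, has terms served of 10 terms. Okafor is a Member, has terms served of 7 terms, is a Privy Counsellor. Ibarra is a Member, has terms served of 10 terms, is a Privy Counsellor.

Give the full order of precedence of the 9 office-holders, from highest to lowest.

By terms served (higher first): Ibarra and Leclerc (both 10 terms); then Okafor (7 terms); then Greco (6 terms); then Haddad (3 terms); then Oyelaran, Takahashi, Vasquez and Yilmaz (each 2 terms).
Ibarra and Leclerc are each a Privy Counsellor, so the next rule applies.
Ibarra and Leclerc are each Member, so the next rule applies.
Among Ibarra and Leclerc, alphabetically by surname: Ibarra before Leclerc.
Oyelaran, Takahashi, Vasquez and Yilmaz are each a Privy Counsellor, so the next rule applies.
Oyelaran, Takahashi, Vasquez and Yilmaz are each Chief Whip, so the next rule applies.
Among Oyelaran, Takahashi, Vasquez and Yilmaz, alphabetically by surname: Oyelaran before Takahashi before Vasquez before Yilmaz.
Full order: Ibarra, Leclerc, Okafor, Greco, Haddad, Oyelaran, Takahashi, Vasquez, Yilmaz.

Ibarra, Leclerc, Okafor, Greco, Haddad, Oyelaran, Takahashi, Vasquez, Yilmaz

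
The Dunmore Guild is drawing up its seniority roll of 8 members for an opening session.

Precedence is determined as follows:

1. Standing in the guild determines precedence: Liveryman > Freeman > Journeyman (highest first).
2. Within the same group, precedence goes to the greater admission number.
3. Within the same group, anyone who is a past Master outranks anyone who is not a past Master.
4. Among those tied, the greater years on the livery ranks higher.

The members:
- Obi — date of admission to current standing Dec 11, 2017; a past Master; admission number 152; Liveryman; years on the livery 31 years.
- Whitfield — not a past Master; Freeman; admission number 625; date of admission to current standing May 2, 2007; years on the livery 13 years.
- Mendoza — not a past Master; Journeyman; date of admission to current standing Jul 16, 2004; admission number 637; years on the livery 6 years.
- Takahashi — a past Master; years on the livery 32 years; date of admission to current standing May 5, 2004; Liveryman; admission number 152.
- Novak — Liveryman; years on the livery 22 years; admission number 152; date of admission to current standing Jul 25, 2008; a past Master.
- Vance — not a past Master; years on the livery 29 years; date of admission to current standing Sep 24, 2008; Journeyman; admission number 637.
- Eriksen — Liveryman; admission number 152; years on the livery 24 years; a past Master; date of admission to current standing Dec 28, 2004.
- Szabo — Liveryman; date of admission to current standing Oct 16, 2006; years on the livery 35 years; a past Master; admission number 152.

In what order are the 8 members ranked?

By standing in the guild: Szabo, Takahashi, Obi, Eriksen and Novak (Liveryman); then Whitfield (Freeman); then Vance and Mendoza (Journeyman).
Szabo, Takahashi, Obi, Eriksen and Novak all have admission number 152, so the next rule applies.
Szabo, Takahashi, Obi, Eriksen and Novak are each a past Master, so the next rule applies.
Among Szabo, Takahashi, Obi, Eriksen and Novak, by years on the livery (higher first): Szabo (35 years) before Takahashi (32 years) before Obi (31 years) before Eriksen (24 years) before Novak (22 years).
Vance and Mendoza both have admission number 637, so the next rule applies.
Vance and Mendoza are each not a past Master, so the next rule applies.
Among Vance and Mendoza, by years on the livery (higher first): Vance (29 years) before Mendoza (6 years).
Full order: Szabo, Takahashi, Obi, Eriksen, Novak, Whitfield, Vance, Mendoza.

Szabo, Takahashi, Obi, Eriksen, Novak, Whitfield, Vance, Mendoza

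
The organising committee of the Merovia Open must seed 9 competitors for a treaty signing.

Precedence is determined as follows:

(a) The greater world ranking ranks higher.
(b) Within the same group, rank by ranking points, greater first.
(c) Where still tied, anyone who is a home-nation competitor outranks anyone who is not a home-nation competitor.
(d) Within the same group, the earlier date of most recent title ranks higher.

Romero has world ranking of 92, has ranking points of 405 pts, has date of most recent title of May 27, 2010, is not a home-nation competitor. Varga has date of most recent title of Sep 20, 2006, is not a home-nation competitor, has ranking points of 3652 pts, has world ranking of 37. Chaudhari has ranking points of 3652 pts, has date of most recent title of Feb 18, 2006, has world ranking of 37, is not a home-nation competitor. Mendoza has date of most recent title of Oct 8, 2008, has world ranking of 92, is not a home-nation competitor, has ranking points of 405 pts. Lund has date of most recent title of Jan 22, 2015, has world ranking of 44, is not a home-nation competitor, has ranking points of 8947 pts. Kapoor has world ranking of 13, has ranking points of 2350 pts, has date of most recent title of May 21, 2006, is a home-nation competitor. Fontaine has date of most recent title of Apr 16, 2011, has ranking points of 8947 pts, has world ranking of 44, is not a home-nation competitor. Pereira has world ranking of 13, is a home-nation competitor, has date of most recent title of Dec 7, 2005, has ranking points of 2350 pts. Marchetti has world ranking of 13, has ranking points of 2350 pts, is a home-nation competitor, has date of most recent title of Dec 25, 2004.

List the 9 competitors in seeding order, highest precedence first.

Mendoza, Romero, Fontaine, Lund, Chaudhari, Varga, Marchetti, Pereira, Kapoor

By world ranking (higher first): Mendoza and Romero (both 92); then Fontaine and Lund (both 44); then Chaudhari and Varga (both 37); then Marchetti, Pereira and Kapoor (each 13).
Mendoza and Romero both have ranking points 405 pts, so the next rule applies.
Mendoza and Romero are each not a home-nation competitor, so the next rule applies.
Among Mendoza and Romero, by date of most recent title (earlier first): Mendoza (Oct 8, 2008) before Romero (May 27, 2010).
Fontaine and Lund both have ranking points 8947 pts, so the next rule applies.
Fontaine and Lund are each not a home-nation competitor, so the next rule applies.
Among Fontaine and Lund, by date of most recent title (earlier first): Fontaine (Apr 16, 2011) before Lund (Jan 22, 2015).
Chaudhari and Varga both have ranking points 3652 pts, so the next rule applies.
Chaudhari and Varga are each not a home-nation competitor, so the next rule applies.
Among Chaudhari and Varga, by date of most recent title (earlier first): Chaudhari (Feb 18, 2006) before Varga (Sep 20, 2006).
Marchetti, Pereira and Kapoor all have ranking points 2350 pts, so the next rule applies.
Marchetti, Pereira and Kapoor are each a home-nation competitor, so the next rule applies.
Among Marchetti, Pereira and Kapoor, by date of most recent title (earlier first): Marchetti (Dec 25, 2004) before Pereira (Dec 7, 2005) before Kapoor (May 21, 2006).
Full order: Mendoza, Romero, Fontaine, Lund, Chaudhari, Varga, Marchetti, Pereira, Kapoor.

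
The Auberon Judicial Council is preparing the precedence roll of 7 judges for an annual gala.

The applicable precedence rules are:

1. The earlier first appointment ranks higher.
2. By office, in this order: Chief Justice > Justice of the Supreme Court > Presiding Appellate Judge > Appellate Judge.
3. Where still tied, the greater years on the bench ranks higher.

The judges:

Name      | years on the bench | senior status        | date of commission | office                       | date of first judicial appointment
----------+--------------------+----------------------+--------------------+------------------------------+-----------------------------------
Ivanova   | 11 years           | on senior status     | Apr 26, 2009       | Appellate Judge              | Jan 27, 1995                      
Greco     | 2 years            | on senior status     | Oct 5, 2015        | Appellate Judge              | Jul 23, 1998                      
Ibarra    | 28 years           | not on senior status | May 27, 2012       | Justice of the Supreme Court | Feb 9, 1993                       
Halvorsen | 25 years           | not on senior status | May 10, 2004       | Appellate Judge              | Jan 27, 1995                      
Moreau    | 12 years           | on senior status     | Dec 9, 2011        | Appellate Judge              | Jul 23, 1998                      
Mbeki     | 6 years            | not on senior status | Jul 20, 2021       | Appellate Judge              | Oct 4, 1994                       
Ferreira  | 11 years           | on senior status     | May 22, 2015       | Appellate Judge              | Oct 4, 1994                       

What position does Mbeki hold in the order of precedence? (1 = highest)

3

By date of first judicial appointment (earlier first): Ibarra (Feb 9, 1993); then Ferreira and Mbeki (both Oct 4, 1994); then Halvorsen and Ivanova (both Jan 27, 1995); then Moreau and Greco (both Jul 23, 1998).
Ferreira and Mbeki are each Appellate Judge, so the next rule applies.
Among Ferreira and Mbeki, by years on the bench (higher first): Ferreira (11 years) before Mbeki (6 years).
Halvorsen and Ivanova are each Appellate Judge, so the next rule applies.
Among Halvorsen and Ivanova, by years on the bench (higher first): Halvorsen (25 years) before Ivanova (11 years).
Moreau and Greco are each Appellate Judge, so the next rule applies.
Among Moreau and Greco, by years on the bench (higher first): Moreau (12 years) before Greco (2 years).
Order: Ibarra, Ferreira, Mbeki, Halvorsen, Ivanova, Moreau, Greco. So position 3.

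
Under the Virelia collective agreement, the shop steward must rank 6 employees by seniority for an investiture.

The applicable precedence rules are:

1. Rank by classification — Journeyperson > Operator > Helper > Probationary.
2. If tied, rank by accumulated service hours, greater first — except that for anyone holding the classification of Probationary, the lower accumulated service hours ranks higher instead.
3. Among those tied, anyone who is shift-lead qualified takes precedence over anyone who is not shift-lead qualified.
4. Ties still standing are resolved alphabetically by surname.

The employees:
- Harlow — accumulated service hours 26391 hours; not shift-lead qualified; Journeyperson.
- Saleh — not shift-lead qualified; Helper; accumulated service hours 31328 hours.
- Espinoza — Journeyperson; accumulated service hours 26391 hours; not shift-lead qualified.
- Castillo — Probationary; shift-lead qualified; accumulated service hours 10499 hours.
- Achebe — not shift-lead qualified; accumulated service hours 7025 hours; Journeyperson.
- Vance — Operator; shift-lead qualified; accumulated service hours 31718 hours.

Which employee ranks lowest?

Castillo

By classification: Espinoza, Harlow and Achebe (Journeyperson); then Vance (Operator); then Saleh (Helper); then Castillo (Probationary).
Among Espinoza, Harlow and Achebe, by accumulated service hours (higher first): Espinoza and Harlow (26391 hours) before Achebe (7025 hours).
Espinoza and Harlow are each not shift-lead qualified, so the next rule applies.
Among Espinoza and Harlow, alphabetically by surname: Espinoza before Harlow.
Order: Espinoza, Harlow, Achebe, Vance, Saleh, Castillo.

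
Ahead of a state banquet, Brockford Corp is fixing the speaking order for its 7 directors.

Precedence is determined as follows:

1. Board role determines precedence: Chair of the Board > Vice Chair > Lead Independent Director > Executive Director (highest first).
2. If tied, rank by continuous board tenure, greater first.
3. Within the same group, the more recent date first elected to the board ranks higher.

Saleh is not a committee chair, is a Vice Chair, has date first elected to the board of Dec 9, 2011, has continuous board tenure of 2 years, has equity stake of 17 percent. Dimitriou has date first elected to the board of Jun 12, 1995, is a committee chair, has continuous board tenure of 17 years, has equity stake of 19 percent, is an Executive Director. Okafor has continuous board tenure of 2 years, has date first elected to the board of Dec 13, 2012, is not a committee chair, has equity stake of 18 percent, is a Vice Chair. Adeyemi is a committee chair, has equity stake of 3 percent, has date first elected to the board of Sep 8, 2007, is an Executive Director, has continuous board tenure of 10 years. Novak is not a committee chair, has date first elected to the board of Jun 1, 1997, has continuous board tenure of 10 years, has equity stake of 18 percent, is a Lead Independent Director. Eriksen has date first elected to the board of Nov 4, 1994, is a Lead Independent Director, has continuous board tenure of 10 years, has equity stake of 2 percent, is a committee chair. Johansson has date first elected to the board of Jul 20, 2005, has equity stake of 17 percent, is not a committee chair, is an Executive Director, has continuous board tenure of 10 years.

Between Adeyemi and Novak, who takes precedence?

By board role: Okafor and Saleh (Vice Chair); then Novak and Eriksen (Lead Independent Director); then Dimitriou, Adeyemi and Johansson (Executive Director).
Okafor and Saleh both have continuous board tenure 2 years, so the next rule applies.
Among Okafor and Saleh, by date first elected to the board (later first): Okafor (Dec 13, 2012) before Saleh (Dec 9, 2011).
Novak and Eriksen both have continuous board tenure 10 years, so the next rule applies.
Among Novak and Eriksen, by date first elected to the board (later first): Novak (Jun 1, 1997) before Eriksen (Nov 4, 1994).
Among Dimitriou, Adeyemi and Johansson, by continuous board tenure (higher first): Dimitriou (17 years) before Adeyemi and Johansson (10 years).
Among Adeyemi and Johansson, by date first elected to the board (later first): Adeyemi (Sep 8, 2007) before Johansson (Jul 20, 2005).
So Novak takes precedence.

Novak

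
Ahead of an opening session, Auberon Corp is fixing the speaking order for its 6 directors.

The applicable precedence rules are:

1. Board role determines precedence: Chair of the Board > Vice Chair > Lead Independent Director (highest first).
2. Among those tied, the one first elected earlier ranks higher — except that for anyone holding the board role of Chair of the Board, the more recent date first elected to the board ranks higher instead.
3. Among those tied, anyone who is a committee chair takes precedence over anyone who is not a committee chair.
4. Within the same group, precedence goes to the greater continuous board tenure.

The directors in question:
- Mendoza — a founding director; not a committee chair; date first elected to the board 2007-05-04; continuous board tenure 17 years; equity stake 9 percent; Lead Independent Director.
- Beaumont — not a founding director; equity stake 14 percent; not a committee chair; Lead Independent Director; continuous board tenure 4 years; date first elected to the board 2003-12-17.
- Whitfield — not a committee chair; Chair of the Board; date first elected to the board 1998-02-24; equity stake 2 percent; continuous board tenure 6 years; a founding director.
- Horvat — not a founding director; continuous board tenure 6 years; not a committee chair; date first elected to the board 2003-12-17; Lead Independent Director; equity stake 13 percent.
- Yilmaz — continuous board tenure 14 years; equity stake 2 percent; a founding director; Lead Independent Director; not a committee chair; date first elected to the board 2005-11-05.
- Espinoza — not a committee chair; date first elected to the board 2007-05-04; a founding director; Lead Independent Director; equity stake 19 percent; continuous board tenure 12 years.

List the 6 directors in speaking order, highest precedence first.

Whitfield, Horvat, Beaumont, Yilmaz, Mendoza, Espinoza

By board role: Whitfield (Chair of the Board); then Horvat, Beaumont, Yilmaz, Mendoza and Espinoza (Lead Independent Director).
Among Horvat, Beaumont, Yilmaz, Mendoza and Espinoza, by date first elected to the board (earlier first): Horvat and Beaumont (2003-12-17) before Yilmaz (2005-11-05) before Mendoza and Espinoza (2007-05-04).
Horvat and Beaumont are each not a committee chair, so the next rule applies.
Among Horvat and Beaumont, by continuous board tenure (higher first): Horvat (6 years) before Beaumont (4 years).
Mendoza and Espinoza are each not a committee chair, so the next rule applies.
Among Mendoza and Espinoza, by continuous board tenure (higher first): Mendoza (17 years) before Espinoza (12 years).
Full order: Whitfield, Horvat, Beaumont, Yilmaz, Mendoza, Espinoza.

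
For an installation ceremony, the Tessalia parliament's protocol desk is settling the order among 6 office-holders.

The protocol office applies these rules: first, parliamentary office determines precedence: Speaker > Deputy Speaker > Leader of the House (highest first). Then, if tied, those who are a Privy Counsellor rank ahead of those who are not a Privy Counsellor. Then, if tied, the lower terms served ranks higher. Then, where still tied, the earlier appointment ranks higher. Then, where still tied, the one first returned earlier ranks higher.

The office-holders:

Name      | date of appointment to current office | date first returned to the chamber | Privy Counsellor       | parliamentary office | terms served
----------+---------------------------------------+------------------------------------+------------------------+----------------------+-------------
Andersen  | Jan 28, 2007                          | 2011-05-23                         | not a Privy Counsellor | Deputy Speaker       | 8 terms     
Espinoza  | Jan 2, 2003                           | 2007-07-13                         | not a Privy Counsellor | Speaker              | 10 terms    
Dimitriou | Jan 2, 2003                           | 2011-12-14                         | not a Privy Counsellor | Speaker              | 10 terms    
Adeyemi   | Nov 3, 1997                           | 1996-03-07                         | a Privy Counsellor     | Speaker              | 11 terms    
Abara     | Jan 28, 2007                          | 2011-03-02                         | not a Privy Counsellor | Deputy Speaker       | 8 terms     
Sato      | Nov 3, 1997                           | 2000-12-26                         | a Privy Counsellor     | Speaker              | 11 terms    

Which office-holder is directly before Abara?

By parliamentary office: Adeyemi, Sato, Espinoza and Dimitriou (Speaker); then Abara and Andersen (Deputy Speaker).
Among Adeyemi, Sato, Espinoza and Dimitriou, a Privy Counsellor before not a Privy Counsellor: Adeyemi and Sato (a Privy Counsellor) before Espinoza and Dimitriou (not a Privy Counsellor).
Adeyemi and Sato both have terms served 11 terms, so the next rule applies.
Adeyemi and Sato both have date of appointment to current office Nov 3, 1997, so the next rule applies.
Among Adeyemi and Sato, by date first returned to the chamber (earlier first): Adeyemi (1996-03-07) before Sato (2000-12-26).
Espinoza and Dimitriou both have terms served 10 terms, so the next rule applies.
Espinoza and Dimitriou both have date of appointment to current office Jan 2, 2003, so the next rule applies.
Among Espinoza and Dimitriou, by date first returned to the chamber (earlier first): Espinoza (2007-07-13) before Dimitriou (2011-12-14).
Abara and Andersen are each not a Privy Counsellor, so the next rule applies.
Abara and Andersen both have terms served 8 terms, so the next rule applies.
Abara and Andersen both have date of appointment to current office Jan 28, 2007, so the next rule applies.
Among Abara and Andersen, by date first returned to the chamber (earlier first): Abara (2011-03-02) before Andersen (2011-05-23).
Order: Adeyemi, Sato, Espinoza, Dimitriou, Abara, Andersen.

Dimitriou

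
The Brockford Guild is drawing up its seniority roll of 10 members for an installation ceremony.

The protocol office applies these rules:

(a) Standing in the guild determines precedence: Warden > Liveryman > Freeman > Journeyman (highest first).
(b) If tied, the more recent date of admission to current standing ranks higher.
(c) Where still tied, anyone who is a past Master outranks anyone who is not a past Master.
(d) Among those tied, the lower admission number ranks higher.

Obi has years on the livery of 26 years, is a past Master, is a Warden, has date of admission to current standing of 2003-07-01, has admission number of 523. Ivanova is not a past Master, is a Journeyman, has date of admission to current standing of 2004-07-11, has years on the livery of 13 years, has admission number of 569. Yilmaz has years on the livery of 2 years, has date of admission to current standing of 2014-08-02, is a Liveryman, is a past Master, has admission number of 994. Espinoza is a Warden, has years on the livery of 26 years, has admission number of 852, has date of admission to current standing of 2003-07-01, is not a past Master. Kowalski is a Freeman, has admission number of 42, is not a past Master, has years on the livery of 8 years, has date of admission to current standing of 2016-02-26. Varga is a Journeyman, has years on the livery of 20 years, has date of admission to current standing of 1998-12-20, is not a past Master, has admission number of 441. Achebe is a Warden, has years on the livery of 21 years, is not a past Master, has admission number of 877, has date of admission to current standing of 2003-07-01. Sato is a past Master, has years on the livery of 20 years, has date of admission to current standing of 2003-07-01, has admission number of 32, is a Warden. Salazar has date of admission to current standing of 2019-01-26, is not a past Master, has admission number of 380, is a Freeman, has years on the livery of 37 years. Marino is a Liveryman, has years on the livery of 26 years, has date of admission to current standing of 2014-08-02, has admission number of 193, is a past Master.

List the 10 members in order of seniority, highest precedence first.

By standing in the guild: Sato, Obi, Espinoza and Achebe (Warden); then Marino and Yilmaz (Liveryman); then Salazar and Kowalski (Freeman); then Ivanova and Varga (Journeyman).
Sato, Obi, Espinoza and Achebe all have date of admission to current standing 2003-07-01, so the next rule applies.
Among Sato, Obi, Espinoza and Achebe, a past Master before not a past Master: Sato and Obi (a past Master) before Espinoza and Achebe (not a past Master).
Among Sato and Obi, by admission number (lower first): Sato (32) before Obi (523).
Among Espinoza and Achebe, by admission number (lower first): Espinoza (852) before Achebe (877).
Marino and Yilmaz both have date of admission to current standing 2014-08-02, so the next rule applies.
Marino and Yilmaz are each a past Master, so the next rule applies.
Among Marino and Yilmaz, by admission number (lower first): Marino (193) before Yilmaz (994).
Among Salazar and Kowalski, by date of admission to current standing (later first): Salazar (2019-01-26) before Kowalski (2016-02-26).
Among Ivanova and Varga, by date of admission to current standing (later first): Ivanova (2004-07-11) before Varga (1998-12-20).
Full order: Sato, Obi, Espinoza, Achebe, Marino, Yilmaz, Salazar, Kowalski, Ivanova, Varga.

Sato, Obi, Espinoza, Achebe, Marino, Yilmaz, Salazar, Kowalski, Ivanova, Varga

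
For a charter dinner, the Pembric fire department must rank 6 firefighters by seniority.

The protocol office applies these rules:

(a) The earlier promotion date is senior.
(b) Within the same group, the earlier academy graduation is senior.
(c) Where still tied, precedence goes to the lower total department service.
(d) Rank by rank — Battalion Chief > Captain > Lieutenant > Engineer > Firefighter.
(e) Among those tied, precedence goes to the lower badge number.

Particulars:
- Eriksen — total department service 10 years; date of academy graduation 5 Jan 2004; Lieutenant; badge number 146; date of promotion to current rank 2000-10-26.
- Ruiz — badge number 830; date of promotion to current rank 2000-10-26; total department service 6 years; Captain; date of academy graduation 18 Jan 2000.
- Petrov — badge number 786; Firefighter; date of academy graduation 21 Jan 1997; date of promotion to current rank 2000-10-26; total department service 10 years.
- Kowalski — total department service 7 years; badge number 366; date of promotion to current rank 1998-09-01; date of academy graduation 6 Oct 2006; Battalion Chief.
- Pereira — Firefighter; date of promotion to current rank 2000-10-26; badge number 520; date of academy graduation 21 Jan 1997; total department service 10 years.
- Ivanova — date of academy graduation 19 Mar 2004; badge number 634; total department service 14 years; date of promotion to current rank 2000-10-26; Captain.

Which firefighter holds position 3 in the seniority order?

By date of promotion to current rank (earlier first): Kowalski (1998-09-01); then Pereira, Petrov, Ruiz, Eriksen and Ivanova (each 2000-10-26).
Among Pereira, Petrov, Ruiz, Eriksen and Ivanova, by date of academy graduation (earlier first): Pereira and Petrov (21 Jan 1997) before Ruiz (18 Jan 2000) before Eriksen (5 Jan 2004) before Ivanova (19 Mar 2004).
Pereira and Petrov both have total department service 10 years, so the next rule applies.
Pereira and Petrov are each Firefighter, so the next rule applies.
Among Pereira and Petrov, by badge number (lower first): Pereira (520) before Petrov (786).
Order: Kowalski, Pereira, Petrov, Ruiz, Eriksen, Ivanova.

Petrov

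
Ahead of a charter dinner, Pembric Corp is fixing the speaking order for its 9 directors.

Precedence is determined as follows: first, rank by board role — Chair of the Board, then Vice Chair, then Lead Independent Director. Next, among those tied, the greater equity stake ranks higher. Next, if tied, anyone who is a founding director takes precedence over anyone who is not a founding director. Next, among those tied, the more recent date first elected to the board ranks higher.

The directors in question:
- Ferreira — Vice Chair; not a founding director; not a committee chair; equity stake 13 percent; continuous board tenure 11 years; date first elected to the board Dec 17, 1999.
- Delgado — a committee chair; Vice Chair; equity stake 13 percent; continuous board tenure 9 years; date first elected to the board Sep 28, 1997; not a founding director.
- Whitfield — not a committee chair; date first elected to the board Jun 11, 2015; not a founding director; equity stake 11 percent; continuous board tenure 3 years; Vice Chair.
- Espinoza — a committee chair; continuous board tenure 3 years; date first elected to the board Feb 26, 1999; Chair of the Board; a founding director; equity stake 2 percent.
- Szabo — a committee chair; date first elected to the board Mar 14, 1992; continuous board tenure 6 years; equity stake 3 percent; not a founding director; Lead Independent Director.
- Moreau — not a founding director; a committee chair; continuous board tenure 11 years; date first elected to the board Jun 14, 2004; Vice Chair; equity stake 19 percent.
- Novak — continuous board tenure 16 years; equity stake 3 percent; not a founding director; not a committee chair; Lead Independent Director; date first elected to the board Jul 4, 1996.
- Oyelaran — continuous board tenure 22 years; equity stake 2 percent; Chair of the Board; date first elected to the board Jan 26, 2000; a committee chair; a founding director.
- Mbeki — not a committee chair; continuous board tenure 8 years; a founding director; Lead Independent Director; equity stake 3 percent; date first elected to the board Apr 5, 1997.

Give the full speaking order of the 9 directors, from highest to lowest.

By board role: Oyelaran and Espinoza (Chair of the Board); then Moreau, Ferreira, Delgado and Whitfield (Vice Chair); then Mbeki, Novak and Szabo (Lead Independent Director).
Oyelaran and Espinoza both have equity stake 2 percent, so the next rule applies.
Oyelaran and Espinoza are each a founding director, so the next rule applies.
Among Oyelaran and Espinoza, by date first elected to the board (later first): Oyelaran (Jan 26, 2000) before Espinoza (Feb 26, 1999).
Among Moreau, Ferreira, Delgado and Whitfield, by equity stake (higher first): Moreau (19 percent) before Ferreira and Delgado (13 percent) before Whitfield (11 percent).
Ferreira and Delgado are each not a founding director, so the next rule applies.
Among Ferreira and Delgado, by date first elected to the board (later first): Ferreira (Dec 17, 1999) before Delgado (Sep 28, 1997).
Mbeki, Novak and Szabo all have equity stake 3 percent, so the next rule applies.
Among Mbeki, Novak and Szabo, a founding director before not a founding director: Mbeki (a founding director) before Novak and Szabo (not a founding director).
Among Novak and Szabo, by date first elected to the board (later first): Novak (Jul 4, 1996) before Szabo (Mar 14, 1992).
Full order: Oyelaran, Espinoza, Moreau, Ferreira, Delgado, Whitfield, Mbeki, Novak, Szabo.

Oyelaran, Espinoza, Moreau, Ferreira, Delgado, Whitfield, Mbeki, Novak, Szabo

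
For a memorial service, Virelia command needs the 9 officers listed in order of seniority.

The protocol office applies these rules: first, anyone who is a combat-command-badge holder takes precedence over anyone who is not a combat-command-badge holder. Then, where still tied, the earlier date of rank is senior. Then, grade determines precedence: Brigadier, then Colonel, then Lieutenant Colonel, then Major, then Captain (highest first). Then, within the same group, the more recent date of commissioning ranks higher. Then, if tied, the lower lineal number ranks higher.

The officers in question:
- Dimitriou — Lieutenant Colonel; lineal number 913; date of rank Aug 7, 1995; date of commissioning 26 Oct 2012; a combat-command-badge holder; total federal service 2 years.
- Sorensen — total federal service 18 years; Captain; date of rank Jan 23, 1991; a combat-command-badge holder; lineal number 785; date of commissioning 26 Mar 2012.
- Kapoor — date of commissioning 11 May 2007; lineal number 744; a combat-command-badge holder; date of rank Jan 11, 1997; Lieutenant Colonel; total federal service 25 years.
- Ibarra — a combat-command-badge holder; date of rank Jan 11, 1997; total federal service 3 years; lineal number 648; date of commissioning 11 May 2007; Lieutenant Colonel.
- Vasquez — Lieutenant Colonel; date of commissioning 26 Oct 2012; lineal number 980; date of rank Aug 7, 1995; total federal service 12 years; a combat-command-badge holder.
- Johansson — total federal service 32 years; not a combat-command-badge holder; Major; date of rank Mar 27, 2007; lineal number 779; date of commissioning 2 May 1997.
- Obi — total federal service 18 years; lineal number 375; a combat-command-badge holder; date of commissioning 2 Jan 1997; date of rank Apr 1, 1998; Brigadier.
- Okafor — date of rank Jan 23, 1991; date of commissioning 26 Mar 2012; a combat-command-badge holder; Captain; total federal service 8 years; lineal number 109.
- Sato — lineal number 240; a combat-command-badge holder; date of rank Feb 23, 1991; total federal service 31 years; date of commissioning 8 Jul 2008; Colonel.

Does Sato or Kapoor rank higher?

By the first rule: Okafor, Sorensen, Sato, Dimitriou, Vasquez, Ibarra, Kapoor and Obi (each a combat-command-badge holder); then Johansson (not a combat-command-badge holder).
Among Okafor, Sorensen, Sato, Dimitriou, Vasquez, Ibarra, Kapoor and Obi, by date of rank (earlier first): Okafor and Sorensen (Jan 23, 1991) before Sato (Feb 23, 1991) before Dimitriou and Vasquez (Aug 7, 1995) before Ibarra and Kapoor (Jan 11, 1997) before Obi (Apr 1, 1998).
Okafor and Sorensen are each Captain, so the next rule applies.
Okafor and Sorensen both have date of commissioning 26 Mar 2012, so the next rule applies.
Among Okafor and Sorensen, by lineal number (lower first): Okafor (109) before Sorensen (785).
Dimitriou and Vasquez are each Lieutenant Colonel, so the next rule applies.
Dimitriou and Vasquez both have date of commissioning 26 Oct 2012, so the next rule applies.
Among Dimitriou and Vasquez, by lineal number (lower first): Dimitriou (913) before Vasquez (980).
Ibarra and Kapoor are each Lieutenant Colonel, so the next rule applies.
Ibarra and Kapoor both have date of commissioning 11 May 2007, so the next rule applies.
Among Ibarra and Kapoor, by lineal number (lower first): Ibarra (648) before Kapoor (744).
So Sato takes precedence.

Sato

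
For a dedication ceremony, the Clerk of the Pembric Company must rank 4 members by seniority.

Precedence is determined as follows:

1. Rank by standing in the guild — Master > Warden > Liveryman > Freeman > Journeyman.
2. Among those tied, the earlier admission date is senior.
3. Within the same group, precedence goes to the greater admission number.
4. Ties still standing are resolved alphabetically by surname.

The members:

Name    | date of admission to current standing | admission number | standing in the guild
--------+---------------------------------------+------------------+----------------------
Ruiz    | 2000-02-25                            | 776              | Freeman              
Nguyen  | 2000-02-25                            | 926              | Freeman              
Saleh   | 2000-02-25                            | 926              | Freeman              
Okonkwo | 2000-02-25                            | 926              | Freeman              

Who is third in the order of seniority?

Saleh

By standing in the guild: Nguyen, Okonkwo, Saleh and Ruiz (Freeman).
Nguyen, Okonkwo, Saleh and Ruiz all have date of admission to current standing 2000-02-25, so the next rule applies.
Among Nguyen, Okonkwo, Saleh and Ruiz, by admission number (higher first): Nguyen, Okonkwo and Saleh (926) before Ruiz (776).
Among Nguyen, Okonkwo and Saleh, alphabetically by surname: Nguyen before Okonkwo before Saleh.
Order: Nguyen, Okonkwo, Saleh, Ruiz.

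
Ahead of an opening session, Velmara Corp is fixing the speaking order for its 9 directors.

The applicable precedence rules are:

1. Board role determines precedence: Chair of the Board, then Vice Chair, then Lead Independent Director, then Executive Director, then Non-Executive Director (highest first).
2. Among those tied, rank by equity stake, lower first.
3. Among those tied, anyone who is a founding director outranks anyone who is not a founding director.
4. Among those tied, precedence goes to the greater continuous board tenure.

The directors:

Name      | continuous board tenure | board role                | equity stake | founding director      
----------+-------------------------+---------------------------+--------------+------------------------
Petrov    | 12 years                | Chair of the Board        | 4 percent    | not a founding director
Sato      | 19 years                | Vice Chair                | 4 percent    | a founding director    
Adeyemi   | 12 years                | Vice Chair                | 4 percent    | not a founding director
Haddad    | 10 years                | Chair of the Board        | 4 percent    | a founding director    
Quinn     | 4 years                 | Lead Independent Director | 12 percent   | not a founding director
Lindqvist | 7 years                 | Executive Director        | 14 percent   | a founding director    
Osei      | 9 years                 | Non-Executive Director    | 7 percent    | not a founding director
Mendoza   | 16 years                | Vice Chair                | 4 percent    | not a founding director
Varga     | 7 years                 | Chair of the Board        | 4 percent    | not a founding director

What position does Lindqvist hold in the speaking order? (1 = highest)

By board role: Haddad, Petrov and Varga (Chair of the Board); then Sato, Mendoza and Adeyemi (Vice Chair); then Quinn (Lead Independent Director); then Lindqvist (Executive Director); then Osei (Non-Executive Director).
Haddad, Petrov and Varga all have equity stake 4 percent, so the next rule applies.
Among Haddad, Petrov and Varga, a founding director before not a founding director: Haddad (a founding director) before Petrov and Varga (not a founding director).
Among Petrov and Varga, by continuous board tenure (higher first): Petrov (12 years) before Varga (7 years).
Sato, Mendoza and Adeyemi all have equity stake 4 percent, so the next rule applies.
Among Sato, Mendoza and Adeyemi, a founding director before not a founding director: Sato (a founding director) before Mendoza and Adeyemi (not a founding director).
Among Mendoza and Adeyemi, by continuous board tenure (higher first): Mendoza (16 years) before Adeyemi (12 years).
Order: Haddad, Petrov, Varga, Sato, Mendoza, Adeyemi, Quinn, Lindqvist, Osei. So position 8.

8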